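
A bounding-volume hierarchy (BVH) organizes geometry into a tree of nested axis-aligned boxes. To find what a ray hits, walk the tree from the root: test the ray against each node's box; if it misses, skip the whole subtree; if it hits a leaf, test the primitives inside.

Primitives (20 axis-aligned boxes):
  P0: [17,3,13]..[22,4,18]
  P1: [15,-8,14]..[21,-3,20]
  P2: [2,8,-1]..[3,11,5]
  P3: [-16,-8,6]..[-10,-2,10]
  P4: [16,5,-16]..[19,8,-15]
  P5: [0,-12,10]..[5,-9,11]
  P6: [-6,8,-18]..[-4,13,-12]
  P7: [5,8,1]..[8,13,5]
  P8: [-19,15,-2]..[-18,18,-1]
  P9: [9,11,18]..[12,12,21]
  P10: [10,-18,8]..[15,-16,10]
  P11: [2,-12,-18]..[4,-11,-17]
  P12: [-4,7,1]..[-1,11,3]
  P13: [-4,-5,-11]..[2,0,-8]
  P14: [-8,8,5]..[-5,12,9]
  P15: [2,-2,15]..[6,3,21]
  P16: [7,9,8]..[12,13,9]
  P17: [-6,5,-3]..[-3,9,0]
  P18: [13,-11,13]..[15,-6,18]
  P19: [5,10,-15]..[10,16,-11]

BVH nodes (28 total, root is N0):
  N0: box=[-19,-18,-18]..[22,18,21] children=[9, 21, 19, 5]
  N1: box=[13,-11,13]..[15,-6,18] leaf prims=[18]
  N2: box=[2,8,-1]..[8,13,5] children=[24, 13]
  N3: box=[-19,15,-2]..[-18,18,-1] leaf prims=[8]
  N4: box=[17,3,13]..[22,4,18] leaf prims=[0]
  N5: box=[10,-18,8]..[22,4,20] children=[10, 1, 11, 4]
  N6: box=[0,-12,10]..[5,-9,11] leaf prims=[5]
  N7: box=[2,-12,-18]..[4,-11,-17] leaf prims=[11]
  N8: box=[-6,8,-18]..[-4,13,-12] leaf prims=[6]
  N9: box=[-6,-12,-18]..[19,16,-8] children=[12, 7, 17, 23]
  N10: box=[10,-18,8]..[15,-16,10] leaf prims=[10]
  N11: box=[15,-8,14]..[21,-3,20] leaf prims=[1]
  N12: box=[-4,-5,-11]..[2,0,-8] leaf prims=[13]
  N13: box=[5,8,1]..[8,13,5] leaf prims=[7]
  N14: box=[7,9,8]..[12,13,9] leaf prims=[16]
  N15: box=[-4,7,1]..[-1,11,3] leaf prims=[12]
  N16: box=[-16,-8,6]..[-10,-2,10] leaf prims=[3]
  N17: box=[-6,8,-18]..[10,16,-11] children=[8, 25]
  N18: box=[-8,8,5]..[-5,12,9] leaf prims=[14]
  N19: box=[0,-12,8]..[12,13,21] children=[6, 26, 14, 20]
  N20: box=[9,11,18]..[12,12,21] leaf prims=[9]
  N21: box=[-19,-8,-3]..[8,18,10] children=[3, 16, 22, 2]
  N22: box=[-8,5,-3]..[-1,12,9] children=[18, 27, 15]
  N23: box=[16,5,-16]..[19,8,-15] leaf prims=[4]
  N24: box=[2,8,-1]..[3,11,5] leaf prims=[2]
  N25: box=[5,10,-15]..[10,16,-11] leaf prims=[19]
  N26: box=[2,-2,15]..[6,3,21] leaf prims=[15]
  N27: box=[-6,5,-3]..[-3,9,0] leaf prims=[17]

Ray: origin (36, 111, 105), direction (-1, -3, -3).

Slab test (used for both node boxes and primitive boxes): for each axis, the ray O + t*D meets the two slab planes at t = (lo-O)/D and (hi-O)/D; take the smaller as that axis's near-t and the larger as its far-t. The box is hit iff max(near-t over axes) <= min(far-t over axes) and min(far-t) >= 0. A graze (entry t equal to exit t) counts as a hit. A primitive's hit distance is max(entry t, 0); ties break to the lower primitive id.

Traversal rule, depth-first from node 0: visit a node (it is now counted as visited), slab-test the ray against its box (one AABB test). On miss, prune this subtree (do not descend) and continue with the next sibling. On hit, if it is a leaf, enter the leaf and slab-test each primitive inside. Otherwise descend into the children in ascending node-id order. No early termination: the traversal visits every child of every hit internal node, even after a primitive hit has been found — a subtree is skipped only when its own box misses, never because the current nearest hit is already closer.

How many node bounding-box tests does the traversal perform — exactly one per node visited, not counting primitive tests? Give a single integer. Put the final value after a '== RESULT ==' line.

Traverse from the root:
N0 x:[14,55] y:[31,43] z:[28,41] -> hit [31,41], descend [5, 9, 19, 21]
  N5 x:[14,26] y:[107/3,43] z:[85/3,97/3] -> miss, prune
  N9 x:[17,42] y:[95/3,41] z:[113/3,41] -> hit [113/3,41], descend [7, 12, 17, 23]
    N7 x:[32,34] y:[122/3,41] z:[122/3,41] -> miss, prune
    N12 x:[34,40] y:[37,116/3] z:[113/3,116/3] -> hit [113/3,116/3] leaf, test {P13@t=113/3}
    N17 x:[26,42] y:[95/3,103/3] z:[116/3,41] -> miss, prune
    N23 x:[17,20] y:[103/3,106/3] z:[40,121/3] -> miss, prune
  N19 x:[24,36] y:[98/3,41] z:[28,97/3] -> miss, prune
  N21 x:[28,55] y:[31,119/3] z:[95/3,36] -> hit [95/3,36], descend [2, 3, 16, 22]
    N2 x:[28,34] y:[98/3,103/3] z:[100/3,106/3] -> hit [100/3,34], descend [13, 24]
      N13 x:[28,31] y:[98/3,103/3] z:[100/3,104/3] -> miss, prune
      N24 x:[33,34] y:[100/3,103/3] z:[100/3,106/3] -> hit [100/3,34] leaf, test {P2@t=100/3}
    N3 x:[54,55] y:[31,32] z:[106/3,107/3] -> miss, prune
    N16 x:[46,52] y:[113/3,119/3] z:[95/3,33] -> miss, prune
    N22 x:[37,44] y:[33,106/3] z:[32,36] -> miss, prune

order=[0, 5, 9, 7, 12, 17, 23, 19, 21, 2, 13, 24, 3, 16, 22]  |boxes|=15  |leaves|=2  hit=P2

== RESULT ==
15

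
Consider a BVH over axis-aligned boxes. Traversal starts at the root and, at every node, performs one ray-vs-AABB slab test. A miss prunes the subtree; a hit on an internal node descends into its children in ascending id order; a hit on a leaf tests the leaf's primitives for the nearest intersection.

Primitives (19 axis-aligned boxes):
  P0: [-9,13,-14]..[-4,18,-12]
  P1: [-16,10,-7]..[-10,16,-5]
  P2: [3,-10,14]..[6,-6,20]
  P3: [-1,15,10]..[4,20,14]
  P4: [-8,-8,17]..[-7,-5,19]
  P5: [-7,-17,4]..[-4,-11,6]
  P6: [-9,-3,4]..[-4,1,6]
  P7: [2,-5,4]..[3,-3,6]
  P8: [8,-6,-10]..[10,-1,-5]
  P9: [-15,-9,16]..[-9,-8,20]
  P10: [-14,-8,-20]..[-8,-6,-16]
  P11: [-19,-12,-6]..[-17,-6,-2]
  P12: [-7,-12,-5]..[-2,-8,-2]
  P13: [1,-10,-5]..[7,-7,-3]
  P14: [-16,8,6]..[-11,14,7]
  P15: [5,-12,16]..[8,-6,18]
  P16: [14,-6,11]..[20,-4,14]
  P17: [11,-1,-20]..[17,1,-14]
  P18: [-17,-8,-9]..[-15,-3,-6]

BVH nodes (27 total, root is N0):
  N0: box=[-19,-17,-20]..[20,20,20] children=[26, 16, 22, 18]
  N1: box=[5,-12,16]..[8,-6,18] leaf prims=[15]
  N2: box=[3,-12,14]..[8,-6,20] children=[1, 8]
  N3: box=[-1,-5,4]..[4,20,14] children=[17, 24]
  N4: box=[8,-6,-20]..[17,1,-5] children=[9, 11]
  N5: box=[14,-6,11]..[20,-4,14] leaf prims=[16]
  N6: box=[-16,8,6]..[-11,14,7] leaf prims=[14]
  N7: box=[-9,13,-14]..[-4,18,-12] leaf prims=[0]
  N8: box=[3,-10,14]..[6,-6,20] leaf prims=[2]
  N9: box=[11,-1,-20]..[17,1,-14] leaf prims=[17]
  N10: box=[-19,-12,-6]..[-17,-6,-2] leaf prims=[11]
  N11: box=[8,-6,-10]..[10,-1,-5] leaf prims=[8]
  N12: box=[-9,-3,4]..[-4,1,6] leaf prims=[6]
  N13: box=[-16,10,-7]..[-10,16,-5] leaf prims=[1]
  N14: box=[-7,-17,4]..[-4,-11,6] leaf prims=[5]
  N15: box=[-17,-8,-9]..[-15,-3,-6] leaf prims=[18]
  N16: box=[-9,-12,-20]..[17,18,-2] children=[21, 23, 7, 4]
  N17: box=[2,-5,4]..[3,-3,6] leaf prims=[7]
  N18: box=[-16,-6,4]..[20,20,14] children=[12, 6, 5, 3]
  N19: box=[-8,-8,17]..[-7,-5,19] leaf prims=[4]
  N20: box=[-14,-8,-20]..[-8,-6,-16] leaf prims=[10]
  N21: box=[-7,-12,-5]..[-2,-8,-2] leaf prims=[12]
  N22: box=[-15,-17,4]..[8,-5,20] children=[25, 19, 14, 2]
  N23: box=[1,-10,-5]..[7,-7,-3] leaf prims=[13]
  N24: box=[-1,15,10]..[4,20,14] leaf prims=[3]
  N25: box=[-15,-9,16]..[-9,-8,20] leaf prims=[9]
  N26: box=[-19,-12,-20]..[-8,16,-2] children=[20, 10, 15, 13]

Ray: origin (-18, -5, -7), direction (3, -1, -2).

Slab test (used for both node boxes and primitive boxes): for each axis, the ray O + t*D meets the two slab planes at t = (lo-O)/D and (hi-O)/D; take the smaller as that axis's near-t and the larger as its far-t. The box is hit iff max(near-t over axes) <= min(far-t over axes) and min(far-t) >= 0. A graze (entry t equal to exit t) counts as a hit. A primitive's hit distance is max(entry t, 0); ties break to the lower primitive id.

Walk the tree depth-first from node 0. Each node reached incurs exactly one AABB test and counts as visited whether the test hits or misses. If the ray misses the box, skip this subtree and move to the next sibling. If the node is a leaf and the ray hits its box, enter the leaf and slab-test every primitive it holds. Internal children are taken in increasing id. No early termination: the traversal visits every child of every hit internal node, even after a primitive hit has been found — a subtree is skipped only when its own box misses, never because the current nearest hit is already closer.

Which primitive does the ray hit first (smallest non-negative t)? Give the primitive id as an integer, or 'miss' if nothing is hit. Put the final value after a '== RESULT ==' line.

Trace the traversal:
N0 x:[-1/3,38/3] y:[-25,12] z:[-27/2,13/2] -> hit [-1/3,13/2], descend [16, 18, 22, 26]
  N16 x:[3,35/3] y:[-23,7] z:[-5/2,13/2] -> hit [3,13/2], descend [4, 7, 21, 23]
    N4 x:[26/3,35/3] y:[-6,1] z:[-1,13/2] -> miss, prune
    N7 x:[3,14/3] y:[-23,-18] z:[5/2,7/2] -> miss, prune
    N21 x:[11/3,16/3] y:[3,7] z:[-5/2,-1] -> miss, prune
    N23 x:[19/3,25/3] y:[2,5] z:[-2,-1] -> miss, prune
  N18 x:[2/3,38/3] y:[-25,1] z:[-21/2,-11/2] -> miss, prune
  N22 x:[1,26/3] y:[0,12] z:[-27/2,-11/2] -> miss, prune
  N26 x:[-1/3,10/3] y:[-21,7] z:[-5/2,13/2] -> hit [-1/3,10/3], descend [10, 13, 15, 20]
    N10 x:[-1/3,1/3] y:[1,7] z:[-5/2,-1/2] -> miss, prune
    N13 x:[2/3,8/3] y:[-21,-15] z:[-1,0] -> miss, prune
    N15 x:[1/3,1] y:[-2,3] z:[-1/2,1] -> hit [1/3,1] leaf, test {P18@t=1/3}
    N20 x:[4/3,10/3] y:[1,3] z:[9/2,13/2] -> miss, prune

Summary -> nodes [0, 16, 4, 7, 21, 23, 18, 22, 26, 10, 13, 15, 20]; box-tests=13; leaf-entries=1; first=P18

== RESULT ==
18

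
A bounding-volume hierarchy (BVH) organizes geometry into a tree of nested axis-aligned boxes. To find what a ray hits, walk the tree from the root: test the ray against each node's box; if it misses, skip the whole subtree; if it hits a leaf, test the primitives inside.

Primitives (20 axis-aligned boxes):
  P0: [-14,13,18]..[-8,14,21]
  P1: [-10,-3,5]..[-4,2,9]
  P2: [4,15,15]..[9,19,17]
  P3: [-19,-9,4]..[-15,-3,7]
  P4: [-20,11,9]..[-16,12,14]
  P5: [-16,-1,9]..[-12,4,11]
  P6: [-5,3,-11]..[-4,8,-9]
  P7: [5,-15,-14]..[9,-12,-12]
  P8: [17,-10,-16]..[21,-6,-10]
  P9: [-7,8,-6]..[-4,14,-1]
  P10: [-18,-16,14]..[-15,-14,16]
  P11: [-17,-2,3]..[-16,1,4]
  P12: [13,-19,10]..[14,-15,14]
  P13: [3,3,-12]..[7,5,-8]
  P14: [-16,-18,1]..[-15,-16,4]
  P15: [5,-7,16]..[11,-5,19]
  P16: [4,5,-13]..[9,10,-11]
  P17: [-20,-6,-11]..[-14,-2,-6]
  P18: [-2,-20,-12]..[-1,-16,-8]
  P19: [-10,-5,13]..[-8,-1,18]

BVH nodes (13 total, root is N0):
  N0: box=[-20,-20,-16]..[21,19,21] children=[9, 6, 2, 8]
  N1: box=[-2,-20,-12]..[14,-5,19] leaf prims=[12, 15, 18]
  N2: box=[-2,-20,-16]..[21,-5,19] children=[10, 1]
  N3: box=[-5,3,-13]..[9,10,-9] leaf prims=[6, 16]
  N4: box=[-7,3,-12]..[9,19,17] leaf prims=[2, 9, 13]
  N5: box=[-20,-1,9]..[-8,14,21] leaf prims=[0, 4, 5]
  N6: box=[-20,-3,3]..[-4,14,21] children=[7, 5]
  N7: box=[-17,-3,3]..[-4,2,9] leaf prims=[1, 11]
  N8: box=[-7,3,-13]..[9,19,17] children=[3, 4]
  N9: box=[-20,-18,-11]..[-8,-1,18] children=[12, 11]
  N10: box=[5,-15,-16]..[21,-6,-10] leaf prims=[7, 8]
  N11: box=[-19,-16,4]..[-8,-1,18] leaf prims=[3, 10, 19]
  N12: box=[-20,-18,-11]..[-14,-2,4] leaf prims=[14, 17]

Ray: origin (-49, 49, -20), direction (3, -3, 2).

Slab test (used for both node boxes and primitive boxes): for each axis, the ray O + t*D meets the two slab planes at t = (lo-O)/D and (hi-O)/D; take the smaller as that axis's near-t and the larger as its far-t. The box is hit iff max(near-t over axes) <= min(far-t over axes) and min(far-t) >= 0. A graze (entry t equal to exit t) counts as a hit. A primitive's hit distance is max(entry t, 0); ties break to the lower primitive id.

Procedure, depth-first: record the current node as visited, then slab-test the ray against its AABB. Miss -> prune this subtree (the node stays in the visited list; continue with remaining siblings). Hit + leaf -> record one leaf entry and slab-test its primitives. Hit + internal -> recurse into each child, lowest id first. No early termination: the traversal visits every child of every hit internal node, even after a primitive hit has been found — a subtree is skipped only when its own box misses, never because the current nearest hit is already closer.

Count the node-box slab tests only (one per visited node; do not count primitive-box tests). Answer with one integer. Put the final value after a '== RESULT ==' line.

Trace the traversal:
N0 x:[29/3,70/3] y:[10,23] z:[2,41/2] -> hit [10,41/2], descend [2, 6, 8, 9]
  N2 x:[47/3,70/3] y:[18,23] z:[2,39/2] -> hit [18,39/2], descend [1, 10]
    N1 x:[47/3,21] y:[18,23] z:[4,39/2] -> hit [18,39/2] leaf, test {P12(miss), P15@t=18, P18(miss)}
    N10 x:[18,70/3] y:[55/3,64/3] z:[2,5] -> miss, prune
  N6 x:[29/3,15] y:[35/3,52/3] z:[23/2,41/2] -> hit [35/3,15], descend [5, 7]
    N5 x:[29/3,41/3] y:[35/3,50/3] z:[29/2,41/2] -> miss, prune
    N7 x:[32/3,15] y:[47/3,52/3] z:[23/2,29/2] -> miss, prune
  N8 x:[14,58/3] y:[10,46/3] z:[7/2,37/2] -> hit [14,46/3], descend [3, 4]
    N3 x:[44/3,58/3] y:[13,46/3] z:[7/2,11/2] -> miss, prune
    N4 x:[14,58/3] y:[10,46/3] z:[4,37/2] -> hit [14,46/3] leaf, test {P2(miss), P9(miss), P13(miss)}
  N9 x:[29/3,41/3] y:[50/3,67/3] z:[9/2,19] -> miss, prune

11 AABB tests over nodes [0, 2, 1, 10, 6, 5, 7, 8, 3, 4, 9]; 2 leaves entered; closest P15.

== RESULT ==
11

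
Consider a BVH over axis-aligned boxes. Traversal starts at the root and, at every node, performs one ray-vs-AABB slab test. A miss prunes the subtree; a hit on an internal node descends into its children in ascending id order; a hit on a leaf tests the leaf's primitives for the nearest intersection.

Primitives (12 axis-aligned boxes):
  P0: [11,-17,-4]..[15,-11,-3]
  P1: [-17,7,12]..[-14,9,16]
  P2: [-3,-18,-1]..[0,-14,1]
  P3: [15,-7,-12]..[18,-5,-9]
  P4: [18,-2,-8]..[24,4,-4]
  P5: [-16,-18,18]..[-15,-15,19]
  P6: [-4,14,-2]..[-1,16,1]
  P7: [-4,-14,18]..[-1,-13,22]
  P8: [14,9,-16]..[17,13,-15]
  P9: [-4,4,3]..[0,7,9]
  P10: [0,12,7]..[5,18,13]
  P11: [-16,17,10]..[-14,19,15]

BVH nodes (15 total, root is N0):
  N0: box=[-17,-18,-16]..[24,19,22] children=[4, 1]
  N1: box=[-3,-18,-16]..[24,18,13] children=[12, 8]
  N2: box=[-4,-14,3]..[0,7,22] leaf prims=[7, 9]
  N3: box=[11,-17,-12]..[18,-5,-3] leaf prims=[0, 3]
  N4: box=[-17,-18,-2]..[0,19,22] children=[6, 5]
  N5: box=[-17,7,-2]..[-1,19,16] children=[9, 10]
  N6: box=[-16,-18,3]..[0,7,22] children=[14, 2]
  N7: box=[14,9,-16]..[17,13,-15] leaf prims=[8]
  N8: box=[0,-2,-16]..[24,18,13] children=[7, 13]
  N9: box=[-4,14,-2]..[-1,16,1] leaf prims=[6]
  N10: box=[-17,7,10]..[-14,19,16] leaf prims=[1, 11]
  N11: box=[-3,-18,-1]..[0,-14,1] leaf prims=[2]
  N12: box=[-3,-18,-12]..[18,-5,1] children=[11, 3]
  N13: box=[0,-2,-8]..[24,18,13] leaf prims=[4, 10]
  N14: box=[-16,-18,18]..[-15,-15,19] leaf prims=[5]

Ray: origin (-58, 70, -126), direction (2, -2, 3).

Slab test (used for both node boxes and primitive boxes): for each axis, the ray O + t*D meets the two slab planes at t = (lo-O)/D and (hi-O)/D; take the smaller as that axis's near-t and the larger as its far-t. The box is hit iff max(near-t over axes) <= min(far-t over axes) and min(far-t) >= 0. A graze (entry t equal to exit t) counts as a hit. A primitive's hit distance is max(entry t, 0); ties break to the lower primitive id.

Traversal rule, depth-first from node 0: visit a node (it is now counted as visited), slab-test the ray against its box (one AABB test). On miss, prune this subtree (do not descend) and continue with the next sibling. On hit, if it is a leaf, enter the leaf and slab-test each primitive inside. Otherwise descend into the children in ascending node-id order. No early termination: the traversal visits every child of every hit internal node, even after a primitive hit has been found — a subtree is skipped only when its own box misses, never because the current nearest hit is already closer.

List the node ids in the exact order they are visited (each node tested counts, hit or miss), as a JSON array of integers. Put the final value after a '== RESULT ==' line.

Walk:
N0 x:[41/2,41] y:[51/2,44] z:[110/3,148/3] -> hit [110/3,41], descend [1, 4]
  N1 x:[55/2,41] y:[26,44] z:[110/3,139/3] -> hit [110/3,41], descend [8, 12]
    N8 x:[29,41] y:[26,36] z:[110/3,139/3] -> miss, prune
    N12 x:[55/2,38] y:[75/2,44] z:[38,127/3] -> hit [38,38], descend [3, 11]
      N3 x:[69/2,38] y:[75/2,87/2] z:[38,41] -> hit [38,38] leaf, test {P0(miss), P3@t=38}
      N11 x:[55/2,29] y:[42,44] z:[125/3,127/3] -> miss, prune
  N4 x:[41/2,29] y:[51/2,44] z:[124/3,148/3] -> miss, prune

Summary -> nodes [0, 1, 8, 12, 3, 11, 4]; box-tests=7; leaf-entries=1; first=P3

== RESULT ==
[0, 1, 8, 12, 3, 11, 4]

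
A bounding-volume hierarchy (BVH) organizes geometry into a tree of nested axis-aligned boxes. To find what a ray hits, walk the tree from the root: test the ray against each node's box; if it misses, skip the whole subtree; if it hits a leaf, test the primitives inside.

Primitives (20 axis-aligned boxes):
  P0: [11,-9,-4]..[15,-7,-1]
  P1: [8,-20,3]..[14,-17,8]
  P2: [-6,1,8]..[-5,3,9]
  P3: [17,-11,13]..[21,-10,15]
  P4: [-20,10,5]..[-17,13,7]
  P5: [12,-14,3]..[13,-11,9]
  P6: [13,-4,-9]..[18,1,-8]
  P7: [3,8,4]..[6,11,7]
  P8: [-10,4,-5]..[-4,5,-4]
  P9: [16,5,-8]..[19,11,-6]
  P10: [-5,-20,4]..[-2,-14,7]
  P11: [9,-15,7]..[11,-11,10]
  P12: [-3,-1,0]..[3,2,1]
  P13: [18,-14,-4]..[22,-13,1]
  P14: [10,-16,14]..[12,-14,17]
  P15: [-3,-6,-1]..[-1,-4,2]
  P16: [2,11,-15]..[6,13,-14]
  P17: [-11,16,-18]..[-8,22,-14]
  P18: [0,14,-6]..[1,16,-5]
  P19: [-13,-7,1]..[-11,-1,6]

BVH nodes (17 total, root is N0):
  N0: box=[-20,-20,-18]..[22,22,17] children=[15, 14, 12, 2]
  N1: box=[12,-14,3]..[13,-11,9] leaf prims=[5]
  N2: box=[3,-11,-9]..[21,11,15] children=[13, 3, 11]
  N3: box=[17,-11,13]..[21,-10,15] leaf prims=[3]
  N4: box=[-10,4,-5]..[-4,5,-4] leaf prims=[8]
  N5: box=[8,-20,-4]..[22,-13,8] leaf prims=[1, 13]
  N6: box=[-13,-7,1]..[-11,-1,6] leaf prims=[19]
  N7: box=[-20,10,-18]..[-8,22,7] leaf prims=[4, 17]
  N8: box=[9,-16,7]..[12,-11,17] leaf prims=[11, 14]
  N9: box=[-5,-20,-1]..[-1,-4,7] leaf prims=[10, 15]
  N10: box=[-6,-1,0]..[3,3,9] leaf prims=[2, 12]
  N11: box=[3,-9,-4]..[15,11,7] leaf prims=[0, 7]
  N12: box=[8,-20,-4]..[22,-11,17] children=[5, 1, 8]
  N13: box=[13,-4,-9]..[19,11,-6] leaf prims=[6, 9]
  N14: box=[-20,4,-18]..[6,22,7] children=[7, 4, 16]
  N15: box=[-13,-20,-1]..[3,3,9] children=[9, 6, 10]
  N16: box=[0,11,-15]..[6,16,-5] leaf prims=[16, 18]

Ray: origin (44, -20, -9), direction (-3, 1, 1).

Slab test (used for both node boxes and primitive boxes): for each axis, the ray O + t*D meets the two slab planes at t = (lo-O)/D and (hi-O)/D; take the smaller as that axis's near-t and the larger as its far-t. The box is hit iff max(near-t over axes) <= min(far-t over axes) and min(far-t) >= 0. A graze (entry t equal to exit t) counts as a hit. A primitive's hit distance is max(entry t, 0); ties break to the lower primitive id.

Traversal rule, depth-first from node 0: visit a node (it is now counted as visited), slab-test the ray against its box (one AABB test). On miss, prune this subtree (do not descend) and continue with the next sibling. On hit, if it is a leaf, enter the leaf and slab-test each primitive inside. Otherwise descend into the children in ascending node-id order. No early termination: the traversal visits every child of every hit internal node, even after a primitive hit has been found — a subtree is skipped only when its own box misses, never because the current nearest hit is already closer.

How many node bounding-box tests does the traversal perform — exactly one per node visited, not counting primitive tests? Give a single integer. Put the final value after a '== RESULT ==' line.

Walk:
N0 x:[22/3,64/3] y:[0,42] z:[-9,26] -> hit [22/3,64/3], descend [2, 12, 14, 15]
  N2 x:[23/3,41/3] y:[9,31] z:[0,24] -> hit [9,41/3], descend [3, 11, 13]
    N3 x:[23/3,9] y:[9,10] z:[22,24] -> miss, prune
    N11 x:[29/3,41/3] y:[11,31] z:[5,16] -> hit [11,41/3] leaf, test {P0(miss), P7(miss)}
    N13 x:[25/3,31/3] y:[16,31] z:[0,3] -> miss, prune
  N12 x:[22/3,12] y:[0,9] z:[5,26] -> hit [22/3,9], descend [1, 5, 8]
    N1 x:[31/3,32/3] y:[6,9] z:[12,18] -> miss, prune
    N5 x:[22/3,12] y:[0,7] z:[5,17] -> miss, prune
    N8 x:[32/3,35/3] y:[4,9] z:[16,26] -> miss, prune
  N14 x:[38/3,64/3] y:[24,42] z:[-9,16] -> miss, prune
  N15 x:[41/3,19] y:[0,23] z:[8,18] -> hit [41/3,18], descend [6, 9, 10]
    N6 x:[55/3,19] y:[13,19] z:[10,15] -> miss, prune
    N9 x:[15,49/3] y:[0,16] z:[8,16] -> hit [15,16] leaf, test {P10(miss), P15(miss)}
    N10 x:[41/3,50/3] y:[19,23] z:[9,18] -> miss, prune

order=[0, 2, 3, 11, 13, 12, 1, 5, 8, 14, 15, 6, 9, 10]  |boxes|=14  |leaves|=2  hit=miss

== RESULT ==
14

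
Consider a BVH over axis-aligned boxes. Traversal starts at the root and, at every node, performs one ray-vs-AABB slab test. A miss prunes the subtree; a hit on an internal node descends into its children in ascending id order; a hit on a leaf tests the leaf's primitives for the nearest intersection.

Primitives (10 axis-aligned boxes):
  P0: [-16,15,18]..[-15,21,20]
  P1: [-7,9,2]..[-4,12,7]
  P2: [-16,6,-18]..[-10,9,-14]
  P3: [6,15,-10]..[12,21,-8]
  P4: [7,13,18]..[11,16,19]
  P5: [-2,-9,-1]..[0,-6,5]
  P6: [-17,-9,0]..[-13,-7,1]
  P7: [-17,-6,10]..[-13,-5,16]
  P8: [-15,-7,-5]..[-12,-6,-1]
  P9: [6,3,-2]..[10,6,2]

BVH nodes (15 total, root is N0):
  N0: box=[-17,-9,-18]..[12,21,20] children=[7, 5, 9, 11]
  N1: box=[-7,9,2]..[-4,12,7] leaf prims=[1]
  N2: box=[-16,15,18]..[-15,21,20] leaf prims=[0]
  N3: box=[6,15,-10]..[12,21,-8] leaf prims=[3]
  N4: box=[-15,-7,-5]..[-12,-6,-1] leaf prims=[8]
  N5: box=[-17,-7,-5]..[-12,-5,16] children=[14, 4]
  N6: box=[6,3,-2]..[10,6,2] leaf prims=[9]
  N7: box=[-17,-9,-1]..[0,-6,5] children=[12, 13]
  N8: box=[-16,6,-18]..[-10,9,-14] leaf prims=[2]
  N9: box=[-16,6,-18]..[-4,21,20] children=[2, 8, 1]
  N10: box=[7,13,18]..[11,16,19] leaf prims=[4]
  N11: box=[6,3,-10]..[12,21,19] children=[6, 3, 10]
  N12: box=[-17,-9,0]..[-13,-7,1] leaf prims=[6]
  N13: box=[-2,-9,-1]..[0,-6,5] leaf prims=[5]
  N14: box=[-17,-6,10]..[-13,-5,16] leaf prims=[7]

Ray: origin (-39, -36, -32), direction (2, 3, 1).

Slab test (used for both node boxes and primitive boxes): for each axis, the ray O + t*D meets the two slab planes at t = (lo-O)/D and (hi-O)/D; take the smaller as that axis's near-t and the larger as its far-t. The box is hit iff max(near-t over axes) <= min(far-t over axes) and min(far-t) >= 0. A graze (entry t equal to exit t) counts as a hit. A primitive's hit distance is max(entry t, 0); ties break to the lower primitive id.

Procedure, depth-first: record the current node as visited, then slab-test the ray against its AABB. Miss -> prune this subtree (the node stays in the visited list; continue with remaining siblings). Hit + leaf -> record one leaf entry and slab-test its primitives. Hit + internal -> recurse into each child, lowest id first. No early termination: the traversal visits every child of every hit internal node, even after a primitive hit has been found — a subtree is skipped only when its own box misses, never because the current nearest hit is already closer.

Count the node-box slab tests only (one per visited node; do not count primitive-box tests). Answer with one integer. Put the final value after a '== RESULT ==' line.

Walk:
N0 x:[11,51/2] y:[9,19] z:[14,52] -> hit [14,19], descend [5, 7, 9, 11]
  N5 x:[11,27/2] y:[29/3,31/3] z:[27,48] -> miss, prune
  N7 x:[11,39/2] y:[9,10] z:[31,37] -> miss, prune
  N9 x:[23/2,35/2] y:[14,19] z:[14,52] -> hit [14,35/2], descend [1, 2, 8]
    N1 x:[16,35/2] y:[15,16] z:[34,39] -> miss, prune
    N2 x:[23/2,12] y:[17,19] z:[50,52] -> miss, prune
    N8 x:[23/2,29/2] y:[14,15] z:[14,18] -> hit [14,29/2] leaf, test {P2@t=14}
  N11 x:[45/2,51/2] y:[13,19] z:[22,51] -> miss, prune

order=[0, 5, 7, 9, 1, 2, 8, 11]  |boxes|=8  |leaves|=1  hit=P2

== RESULT ==
8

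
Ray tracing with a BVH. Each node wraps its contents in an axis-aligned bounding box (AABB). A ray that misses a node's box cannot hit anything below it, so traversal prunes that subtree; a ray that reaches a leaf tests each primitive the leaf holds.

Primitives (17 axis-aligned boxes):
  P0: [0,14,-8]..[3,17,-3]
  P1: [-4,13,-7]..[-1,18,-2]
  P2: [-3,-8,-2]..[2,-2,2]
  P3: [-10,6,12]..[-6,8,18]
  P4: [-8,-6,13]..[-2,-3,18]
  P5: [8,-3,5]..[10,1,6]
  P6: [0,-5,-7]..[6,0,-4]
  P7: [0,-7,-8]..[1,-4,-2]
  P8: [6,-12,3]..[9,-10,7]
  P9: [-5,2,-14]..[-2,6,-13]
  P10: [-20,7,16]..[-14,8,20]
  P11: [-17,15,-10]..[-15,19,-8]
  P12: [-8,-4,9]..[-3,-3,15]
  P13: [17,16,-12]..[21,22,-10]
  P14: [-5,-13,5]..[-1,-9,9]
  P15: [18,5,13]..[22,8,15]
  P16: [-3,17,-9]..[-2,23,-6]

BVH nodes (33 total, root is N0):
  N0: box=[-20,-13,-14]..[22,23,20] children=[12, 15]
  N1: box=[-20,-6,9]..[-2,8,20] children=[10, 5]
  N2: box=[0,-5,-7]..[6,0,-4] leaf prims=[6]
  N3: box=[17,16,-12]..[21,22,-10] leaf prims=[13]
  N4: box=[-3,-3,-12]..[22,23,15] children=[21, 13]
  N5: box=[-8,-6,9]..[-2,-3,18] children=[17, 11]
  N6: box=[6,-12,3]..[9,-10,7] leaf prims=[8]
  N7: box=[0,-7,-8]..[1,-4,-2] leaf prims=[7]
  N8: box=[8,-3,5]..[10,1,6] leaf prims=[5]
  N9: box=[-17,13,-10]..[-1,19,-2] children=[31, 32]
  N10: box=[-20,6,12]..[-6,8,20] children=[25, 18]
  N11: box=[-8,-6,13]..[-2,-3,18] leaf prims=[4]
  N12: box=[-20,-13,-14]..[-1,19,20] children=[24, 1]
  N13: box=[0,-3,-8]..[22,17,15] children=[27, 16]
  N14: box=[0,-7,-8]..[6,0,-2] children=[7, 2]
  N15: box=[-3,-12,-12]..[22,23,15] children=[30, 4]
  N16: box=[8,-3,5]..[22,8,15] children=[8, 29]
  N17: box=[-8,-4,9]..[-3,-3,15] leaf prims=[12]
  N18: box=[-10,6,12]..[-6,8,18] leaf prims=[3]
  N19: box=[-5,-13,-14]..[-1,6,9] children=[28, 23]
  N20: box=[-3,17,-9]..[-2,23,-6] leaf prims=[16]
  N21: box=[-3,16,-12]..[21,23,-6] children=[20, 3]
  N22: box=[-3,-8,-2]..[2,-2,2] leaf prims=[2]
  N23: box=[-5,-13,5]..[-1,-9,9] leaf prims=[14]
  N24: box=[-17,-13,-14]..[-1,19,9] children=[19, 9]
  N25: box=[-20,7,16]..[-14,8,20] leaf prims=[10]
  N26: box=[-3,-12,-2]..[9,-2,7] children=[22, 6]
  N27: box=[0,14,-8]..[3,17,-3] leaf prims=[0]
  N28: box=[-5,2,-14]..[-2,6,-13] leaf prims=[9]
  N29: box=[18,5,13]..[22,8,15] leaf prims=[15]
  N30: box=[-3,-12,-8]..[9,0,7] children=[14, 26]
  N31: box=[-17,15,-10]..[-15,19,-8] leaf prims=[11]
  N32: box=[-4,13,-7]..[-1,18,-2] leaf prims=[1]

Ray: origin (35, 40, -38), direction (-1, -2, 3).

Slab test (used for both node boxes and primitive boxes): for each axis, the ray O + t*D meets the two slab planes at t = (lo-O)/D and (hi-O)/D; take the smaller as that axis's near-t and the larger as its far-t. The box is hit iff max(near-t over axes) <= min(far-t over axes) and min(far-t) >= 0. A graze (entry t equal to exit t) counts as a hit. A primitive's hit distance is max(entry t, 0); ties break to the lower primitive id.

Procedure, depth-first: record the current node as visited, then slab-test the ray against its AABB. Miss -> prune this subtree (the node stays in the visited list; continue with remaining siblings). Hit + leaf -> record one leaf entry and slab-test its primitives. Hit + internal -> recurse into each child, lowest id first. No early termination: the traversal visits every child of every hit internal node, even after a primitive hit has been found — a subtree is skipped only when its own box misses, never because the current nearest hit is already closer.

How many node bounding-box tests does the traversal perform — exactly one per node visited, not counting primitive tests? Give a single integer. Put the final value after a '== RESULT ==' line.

Traverse from the root:
N0 x:[13,55] y:[17/2,53/2] z:[8,58/3] -> hit [13,58/3], descend [12, 15]
  N12 x:[36,55] y:[21/2,53/2] z:[8,58/3] -> miss, prune
  N15 x:[13,38] y:[17/2,26] z:[26/3,53/3] -> hit [13,53/3], descend [4, 30]
    N4 x:[13,38] y:[17/2,43/2] z:[26/3,53/3] -> hit [13,53/3], descend [13, 21]
      N13 x:[13,35] y:[23/2,43/2] z:[10,53/3] -> hit [13,53/3], descend [16, 27]
        N16 x:[13,27] y:[16,43/2] z:[43/3,53/3] -> hit [16,53/3], descend [8, 29]
          N8 x:[25,27] y:[39/2,43/2] z:[43/3,44/3] -> miss, prune
          N29 x:[13,17] y:[16,35/2] z:[17,53/3] -> hit [17,17] leaf, test {P15@t=17}
        N27 x:[32,35] y:[23/2,13] z:[10,35/3] -> miss, prune
      N21 x:[14,38] y:[17/2,12] z:[26/3,32/3] -> miss, prune
    N30 x:[26,38] y:[20,26] z:[10,15] -> miss, prune

11 AABB tests over nodes [0, 12, 15, 4, 13, 16, 8, 29, 27, 21, 30]; 1 leaf entered; closest P15.

== RESULT ==
11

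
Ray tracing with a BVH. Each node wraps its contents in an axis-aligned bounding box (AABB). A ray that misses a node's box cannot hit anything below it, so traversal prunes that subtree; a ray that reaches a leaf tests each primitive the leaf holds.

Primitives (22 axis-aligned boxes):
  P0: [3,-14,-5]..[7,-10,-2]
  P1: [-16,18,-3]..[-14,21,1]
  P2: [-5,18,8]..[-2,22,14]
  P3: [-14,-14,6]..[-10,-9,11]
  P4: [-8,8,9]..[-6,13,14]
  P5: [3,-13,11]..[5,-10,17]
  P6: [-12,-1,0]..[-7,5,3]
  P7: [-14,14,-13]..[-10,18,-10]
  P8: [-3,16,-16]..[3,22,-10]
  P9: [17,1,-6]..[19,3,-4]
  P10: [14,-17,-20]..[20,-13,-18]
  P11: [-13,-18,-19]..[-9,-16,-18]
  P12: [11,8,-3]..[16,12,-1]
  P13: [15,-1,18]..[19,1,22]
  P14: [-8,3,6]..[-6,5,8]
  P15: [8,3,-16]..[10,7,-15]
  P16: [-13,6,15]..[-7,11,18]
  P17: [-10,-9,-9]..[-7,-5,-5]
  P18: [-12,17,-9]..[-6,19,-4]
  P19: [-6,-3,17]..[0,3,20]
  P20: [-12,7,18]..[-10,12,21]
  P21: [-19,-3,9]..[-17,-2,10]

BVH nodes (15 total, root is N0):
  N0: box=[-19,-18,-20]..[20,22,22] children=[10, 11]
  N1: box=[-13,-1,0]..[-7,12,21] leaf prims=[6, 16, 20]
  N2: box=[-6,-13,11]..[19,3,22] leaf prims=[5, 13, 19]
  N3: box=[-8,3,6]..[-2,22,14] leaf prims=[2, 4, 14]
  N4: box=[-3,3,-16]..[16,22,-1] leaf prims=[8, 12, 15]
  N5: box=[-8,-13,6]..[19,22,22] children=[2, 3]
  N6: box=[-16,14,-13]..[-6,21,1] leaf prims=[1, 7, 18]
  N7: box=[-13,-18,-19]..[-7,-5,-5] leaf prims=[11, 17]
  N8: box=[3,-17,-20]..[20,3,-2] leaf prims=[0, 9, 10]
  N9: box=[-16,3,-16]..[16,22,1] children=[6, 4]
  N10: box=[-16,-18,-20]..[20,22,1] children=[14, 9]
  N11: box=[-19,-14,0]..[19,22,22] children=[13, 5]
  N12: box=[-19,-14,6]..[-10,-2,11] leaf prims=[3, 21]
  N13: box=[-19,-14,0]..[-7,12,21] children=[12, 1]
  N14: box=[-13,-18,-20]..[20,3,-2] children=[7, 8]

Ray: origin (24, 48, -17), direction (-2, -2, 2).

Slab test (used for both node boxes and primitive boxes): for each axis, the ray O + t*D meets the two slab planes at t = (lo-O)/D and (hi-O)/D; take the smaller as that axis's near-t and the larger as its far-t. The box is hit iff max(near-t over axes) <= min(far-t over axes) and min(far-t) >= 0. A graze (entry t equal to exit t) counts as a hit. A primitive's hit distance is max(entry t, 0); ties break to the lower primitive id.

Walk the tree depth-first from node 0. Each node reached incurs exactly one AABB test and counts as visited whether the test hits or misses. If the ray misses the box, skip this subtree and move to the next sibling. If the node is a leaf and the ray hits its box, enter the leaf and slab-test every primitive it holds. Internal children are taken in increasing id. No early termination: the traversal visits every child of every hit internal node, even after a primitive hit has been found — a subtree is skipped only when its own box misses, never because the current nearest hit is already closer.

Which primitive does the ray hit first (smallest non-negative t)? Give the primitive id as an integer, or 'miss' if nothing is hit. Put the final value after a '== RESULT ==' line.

Trace the traversal:
N0 x:[2,43/2] y:[13,33] z:[-3/2,39/2] -> hit [13,39/2], descend [10, 11]
  N10 x:[2,20] y:[13,33] z:[-3/2,9] -> miss, prune
  N11 x:[5/2,43/2] y:[13,31] z:[17/2,39/2] -> hit [13,39/2], descend [5, 13]
    N5 x:[5/2,16] y:[13,61/2] z:[23/2,39/2] -> hit [13,16], descend [2, 3]
      N2 x:[5/2,15] y:[45/2,61/2] z:[14,39/2] -> miss, prune
      N3 x:[13,16] y:[13,45/2] z:[23/2,31/2] -> hit [13,31/2] leaf, test {P2@t=13, P4(miss), P14(miss)}
    N13 x:[31/2,43/2] y:[18,31] z:[17/2,19] -> hit [18,19], descend [1, 12]
      N1 x:[31/2,37/2] y:[18,49/2] z:[17/2,19] -> hit [18,37/2] leaf, test {P6(miss), P16(miss), P20@t=18}
      N12 x:[17,43/2] y:[25,31] z:[23/2,14] -> miss, prune

9 AABB tests over nodes [0, 10, 11, 5, 2, 3, 13, 1, 12]; 2 leaves entered; closest P2.

== RESULT ==
2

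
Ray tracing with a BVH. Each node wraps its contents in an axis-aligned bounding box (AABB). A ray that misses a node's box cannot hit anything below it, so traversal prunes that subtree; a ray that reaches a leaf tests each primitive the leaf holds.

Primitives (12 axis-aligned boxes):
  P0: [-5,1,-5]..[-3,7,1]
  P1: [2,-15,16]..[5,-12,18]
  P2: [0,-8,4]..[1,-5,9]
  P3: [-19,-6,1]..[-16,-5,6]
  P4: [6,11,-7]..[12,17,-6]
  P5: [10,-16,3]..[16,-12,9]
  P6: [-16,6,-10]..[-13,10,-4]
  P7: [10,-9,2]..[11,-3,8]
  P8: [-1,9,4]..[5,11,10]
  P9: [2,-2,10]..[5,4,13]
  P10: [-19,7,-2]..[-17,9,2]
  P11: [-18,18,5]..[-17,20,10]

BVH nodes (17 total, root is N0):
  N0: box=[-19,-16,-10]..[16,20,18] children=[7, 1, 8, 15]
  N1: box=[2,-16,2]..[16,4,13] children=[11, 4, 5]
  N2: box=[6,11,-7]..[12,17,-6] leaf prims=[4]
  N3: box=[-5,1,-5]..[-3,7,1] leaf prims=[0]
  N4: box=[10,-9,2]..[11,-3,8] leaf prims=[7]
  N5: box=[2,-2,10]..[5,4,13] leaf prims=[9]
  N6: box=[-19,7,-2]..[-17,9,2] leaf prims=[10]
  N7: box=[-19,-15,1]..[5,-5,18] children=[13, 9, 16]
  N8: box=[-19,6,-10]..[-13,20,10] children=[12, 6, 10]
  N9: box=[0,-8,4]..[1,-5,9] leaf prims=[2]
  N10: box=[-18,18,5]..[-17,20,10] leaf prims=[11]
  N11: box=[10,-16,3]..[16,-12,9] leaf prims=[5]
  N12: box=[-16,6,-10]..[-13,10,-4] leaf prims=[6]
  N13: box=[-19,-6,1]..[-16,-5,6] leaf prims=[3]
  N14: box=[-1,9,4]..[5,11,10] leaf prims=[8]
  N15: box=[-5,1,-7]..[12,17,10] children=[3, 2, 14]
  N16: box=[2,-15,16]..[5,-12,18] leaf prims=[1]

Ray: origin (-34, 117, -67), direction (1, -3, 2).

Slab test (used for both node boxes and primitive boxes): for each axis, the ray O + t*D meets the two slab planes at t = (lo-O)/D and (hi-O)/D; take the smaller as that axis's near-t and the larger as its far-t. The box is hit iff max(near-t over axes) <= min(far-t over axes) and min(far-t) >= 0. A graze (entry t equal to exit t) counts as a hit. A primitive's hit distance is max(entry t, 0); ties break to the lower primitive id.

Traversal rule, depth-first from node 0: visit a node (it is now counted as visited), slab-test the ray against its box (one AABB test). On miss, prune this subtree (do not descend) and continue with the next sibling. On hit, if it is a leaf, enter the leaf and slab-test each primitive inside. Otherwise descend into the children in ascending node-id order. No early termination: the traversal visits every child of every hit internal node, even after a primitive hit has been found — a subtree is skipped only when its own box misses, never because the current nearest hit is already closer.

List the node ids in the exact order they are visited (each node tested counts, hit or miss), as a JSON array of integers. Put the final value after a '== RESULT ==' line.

Walk:
N0 x:[15,50] y:[97/3,133/3] z:[57/2,85/2] -> hit [97/3,85/2], descend [1, 7, 8, 15]
  N1 x:[36,50] y:[113/3,133/3] z:[69/2,40] -> hit [113/3,40], descend [4, 5, 11]
    N4 x:[44,45] y:[40,42] z:[69/2,75/2] -> miss, prune
    N5 x:[36,39] y:[113/3,119/3] z:[77/2,40] -> hit [77/2,39] leaf, test {P9@t=77/2}
    N11 x:[44,50] y:[43,133/3] z:[35,38] -> miss, prune
  N7 x:[15,39] y:[122/3,44] z:[34,85/2] -> miss, prune
  N8 x:[15,21] y:[97/3,37] z:[57/2,77/2] -> miss, prune
  N15 x:[29,46] y:[100/3,116/3] z:[30,77/2] -> hit [100/3,77/2], descend [2, 3, 14]
    N2 x:[40,46] y:[100/3,106/3] z:[30,61/2] -> miss, prune
    N3 x:[29,31] y:[110/3,116/3] z:[31,34] -> miss, prune
    N14 x:[33,39] y:[106/3,36] z:[71/2,77/2] -> hit [71/2,36] leaf, test {P8@t=71/2}

Summary -> nodes [0, 1, 4, 5, 11, 7, 8, 15, 2, 3, 14]; box-tests=11; leaf-entries=2; first=P8

== RESULT ==
[0, 1, 4, 5, 11, 7, 8, 15, 2, 3, 14]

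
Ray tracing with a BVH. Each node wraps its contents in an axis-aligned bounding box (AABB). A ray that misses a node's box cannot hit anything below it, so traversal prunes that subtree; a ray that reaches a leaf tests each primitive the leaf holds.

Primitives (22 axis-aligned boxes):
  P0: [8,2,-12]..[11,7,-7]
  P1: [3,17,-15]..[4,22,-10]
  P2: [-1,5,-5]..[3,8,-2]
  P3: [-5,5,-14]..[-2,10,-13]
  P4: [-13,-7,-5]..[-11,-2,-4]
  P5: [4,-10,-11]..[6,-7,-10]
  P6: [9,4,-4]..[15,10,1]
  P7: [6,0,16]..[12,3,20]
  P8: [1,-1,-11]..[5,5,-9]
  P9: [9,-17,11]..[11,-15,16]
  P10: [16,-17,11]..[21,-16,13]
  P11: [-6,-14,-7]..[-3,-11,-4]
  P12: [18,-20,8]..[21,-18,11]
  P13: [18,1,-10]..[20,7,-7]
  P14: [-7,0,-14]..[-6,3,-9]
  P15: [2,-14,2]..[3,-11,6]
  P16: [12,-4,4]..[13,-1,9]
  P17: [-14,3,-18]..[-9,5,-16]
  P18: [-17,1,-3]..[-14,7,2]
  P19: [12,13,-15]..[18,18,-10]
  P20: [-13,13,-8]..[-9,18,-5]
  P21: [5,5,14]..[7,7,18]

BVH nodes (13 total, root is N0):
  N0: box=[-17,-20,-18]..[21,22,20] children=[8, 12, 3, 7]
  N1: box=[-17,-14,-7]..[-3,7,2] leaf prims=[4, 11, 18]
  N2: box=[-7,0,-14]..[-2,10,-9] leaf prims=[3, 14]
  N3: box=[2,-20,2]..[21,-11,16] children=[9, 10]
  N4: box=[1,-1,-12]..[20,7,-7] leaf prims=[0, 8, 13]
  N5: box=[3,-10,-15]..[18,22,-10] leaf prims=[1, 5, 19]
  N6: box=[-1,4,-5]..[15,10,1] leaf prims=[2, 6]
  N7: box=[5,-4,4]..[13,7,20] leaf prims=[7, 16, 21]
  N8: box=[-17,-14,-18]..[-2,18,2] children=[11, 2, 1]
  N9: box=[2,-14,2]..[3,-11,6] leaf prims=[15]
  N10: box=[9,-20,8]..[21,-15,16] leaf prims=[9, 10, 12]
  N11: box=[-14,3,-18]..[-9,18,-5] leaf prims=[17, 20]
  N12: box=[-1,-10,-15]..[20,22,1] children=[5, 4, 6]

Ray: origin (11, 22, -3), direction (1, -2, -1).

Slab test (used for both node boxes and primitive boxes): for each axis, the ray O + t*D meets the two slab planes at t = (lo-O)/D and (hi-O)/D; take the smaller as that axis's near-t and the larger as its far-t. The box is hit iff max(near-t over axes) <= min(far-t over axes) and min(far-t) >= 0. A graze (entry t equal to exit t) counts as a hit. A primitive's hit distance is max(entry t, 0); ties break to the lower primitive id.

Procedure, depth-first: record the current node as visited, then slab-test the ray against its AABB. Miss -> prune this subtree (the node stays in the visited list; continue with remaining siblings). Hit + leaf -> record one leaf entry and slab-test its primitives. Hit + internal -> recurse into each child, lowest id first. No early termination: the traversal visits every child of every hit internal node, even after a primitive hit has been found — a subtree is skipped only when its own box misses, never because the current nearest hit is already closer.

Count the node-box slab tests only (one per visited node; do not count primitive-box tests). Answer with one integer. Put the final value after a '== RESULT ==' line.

Walk:
N0 x:[-28,10] y:[0,21] z:[-23,15] -> hit [0,10], descend [3, 7, 8, 12]
  N3 x:[-9,10] y:[33/2,21] z:[-19,-5] -> miss, prune
  N7 x:[-6,2] y:[15/2,13] z:[-23,-7] -> miss, prune
  N8 x:[-28,-13] y:[2,18] z:[-5,15] -> miss, prune
  N12 x:[-12,9] y:[0,16] z:[-4,12] -> hit [0,9], descend [4, 5, 6]
    N4 x:[-10,9] y:[15/2,23/2] z:[4,9] -> hit [15/2,9] leaf, test {P0(miss), P8(miss), P13(miss)}
    N5 x:[-8,7] y:[0,16] z:[7,12] -> hit [7,7] leaf, test {P1(miss), P5(miss), P19(miss)}
    N6 x:[-12,4] y:[6,9] z:[-4,2] -> miss, prune

order=[0, 3, 7, 8, 12, 4, 5, 6]  |boxes|=8  |leaves|=2  hit=miss

== RESULT ==
8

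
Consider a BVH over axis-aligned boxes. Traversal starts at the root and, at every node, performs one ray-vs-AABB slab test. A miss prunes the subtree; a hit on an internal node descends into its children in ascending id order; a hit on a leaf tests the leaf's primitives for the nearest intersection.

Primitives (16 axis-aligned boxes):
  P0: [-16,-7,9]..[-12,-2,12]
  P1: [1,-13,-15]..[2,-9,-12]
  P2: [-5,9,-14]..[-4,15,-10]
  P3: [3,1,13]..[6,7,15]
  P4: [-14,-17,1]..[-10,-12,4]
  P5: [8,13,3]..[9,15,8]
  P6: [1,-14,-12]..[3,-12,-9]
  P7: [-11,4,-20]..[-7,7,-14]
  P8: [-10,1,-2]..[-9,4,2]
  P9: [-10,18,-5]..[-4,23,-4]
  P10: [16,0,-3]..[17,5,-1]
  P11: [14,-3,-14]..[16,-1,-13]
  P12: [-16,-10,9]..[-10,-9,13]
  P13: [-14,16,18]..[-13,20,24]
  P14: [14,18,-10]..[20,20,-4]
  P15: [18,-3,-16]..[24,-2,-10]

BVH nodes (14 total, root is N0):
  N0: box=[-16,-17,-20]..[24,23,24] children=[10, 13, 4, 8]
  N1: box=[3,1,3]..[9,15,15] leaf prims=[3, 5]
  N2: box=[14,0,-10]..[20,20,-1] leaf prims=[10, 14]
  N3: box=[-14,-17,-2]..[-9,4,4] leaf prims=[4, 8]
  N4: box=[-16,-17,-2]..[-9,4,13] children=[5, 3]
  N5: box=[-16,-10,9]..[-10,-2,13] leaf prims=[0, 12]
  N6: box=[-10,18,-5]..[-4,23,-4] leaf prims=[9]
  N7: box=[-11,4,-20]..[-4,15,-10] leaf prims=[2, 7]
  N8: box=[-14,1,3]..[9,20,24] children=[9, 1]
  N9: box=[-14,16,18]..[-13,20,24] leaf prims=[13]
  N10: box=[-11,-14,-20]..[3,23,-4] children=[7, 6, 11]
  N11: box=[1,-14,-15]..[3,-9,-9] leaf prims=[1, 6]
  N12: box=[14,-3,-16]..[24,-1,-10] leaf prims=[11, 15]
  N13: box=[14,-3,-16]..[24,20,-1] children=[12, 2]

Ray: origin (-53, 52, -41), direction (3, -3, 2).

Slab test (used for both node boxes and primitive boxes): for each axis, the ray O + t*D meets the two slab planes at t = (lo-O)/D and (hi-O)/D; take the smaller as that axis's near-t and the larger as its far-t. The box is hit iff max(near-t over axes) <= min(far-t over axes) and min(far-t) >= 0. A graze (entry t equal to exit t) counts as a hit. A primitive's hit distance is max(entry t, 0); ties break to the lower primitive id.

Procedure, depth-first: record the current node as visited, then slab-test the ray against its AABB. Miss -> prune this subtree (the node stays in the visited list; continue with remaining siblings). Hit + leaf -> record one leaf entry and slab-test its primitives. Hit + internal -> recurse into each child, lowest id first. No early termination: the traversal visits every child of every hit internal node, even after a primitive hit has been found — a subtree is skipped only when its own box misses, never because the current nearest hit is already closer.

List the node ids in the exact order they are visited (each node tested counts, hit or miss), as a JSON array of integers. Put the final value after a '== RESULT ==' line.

Walk:
N0 x:[37/3,77/3] y:[29/3,23] z:[21/2,65/2] -> hit [37/3,23], descend [4, 8, 10, 13]
  N4 x:[37/3,44/3] y:[16,23] z:[39/2,27] -> miss, prune
  N8 x:[13,62/3] y:[32/3,17] z:[22,65/2] -> miss, prune
  N10 x:[14,56/3] y:[29/3,22] z:[21/2,37/2] -> hit [14,37/2], descend [6, 7, 11]
    N6 x:[43/3,49/3] y:[29/3,34/3] z:[18,37/2] -> miss, prune
    N7 x:[14,49/3] y:[37/3,16] z:[21/2,31/2] -> hit [14,31/2] leaf, test {P2(miss), P7(miss)}
    N11 x:[18,56/3] y:[61/3,22] z:[13,16] -> miss, prune
  N13 x:[67/3,77/3] y:[32/3,55/3] z:[25/2,20] -> miss, prune

Summary -> nodes [0, 4, 8, 10, 6, 7, 11, 13]; box-tests=8; leaf-entries=1; first=miss

== RESULT ==
[0, 4, 8, 10, 6, 7, 11, 13]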